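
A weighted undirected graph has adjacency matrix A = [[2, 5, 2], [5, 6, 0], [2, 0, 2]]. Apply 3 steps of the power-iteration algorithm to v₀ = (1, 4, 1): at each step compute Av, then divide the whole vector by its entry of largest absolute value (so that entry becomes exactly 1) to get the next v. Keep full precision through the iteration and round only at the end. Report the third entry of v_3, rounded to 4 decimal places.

Av0 = (24.00000, 29.00000, 4.00000); divide by 29.00000 → v1 = (0.82759, 1.00000, 0.13793)
Av1 = (6.93103, 10.13793, 1.93103); divide by 10.13793 → v2 = (0.68367, 1.00000, 0.19048)
Av2 = (6.74830, 9.41837, 1.74830); divide by 9.41837 → v3 = (0.71650, 1.00000, 0.18563)
Requested entry of v3: 514/2769 = 0.1856

0.1856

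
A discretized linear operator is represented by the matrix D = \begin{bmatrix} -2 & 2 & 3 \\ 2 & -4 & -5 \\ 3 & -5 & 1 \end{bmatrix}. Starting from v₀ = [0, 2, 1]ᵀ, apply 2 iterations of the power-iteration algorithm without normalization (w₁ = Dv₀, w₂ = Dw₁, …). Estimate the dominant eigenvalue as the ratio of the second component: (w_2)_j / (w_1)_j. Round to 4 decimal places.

w1 = Dv₀ = (7, -13, -9)
w2 = Dw1 = (-67, 111, 77)
Ratio at component: 111 / -13 = -8.5385

λ ≈ -8.5385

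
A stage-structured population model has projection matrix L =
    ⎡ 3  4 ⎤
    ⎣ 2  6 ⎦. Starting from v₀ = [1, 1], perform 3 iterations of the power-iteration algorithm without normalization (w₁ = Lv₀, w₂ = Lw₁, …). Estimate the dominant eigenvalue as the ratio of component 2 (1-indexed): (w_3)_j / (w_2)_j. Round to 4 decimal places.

λ ≈ 7.7097

w1 = Lv₀ = (3·1 + 4·1; 2·1 + 6·1) = (7, 8)
w2 = Lw1 = (3·7 + 4·8; 2·7 + 6·8) = (53, 62)
w3 = Lw2 = (407, 478)
Ratio at component: 478 / 62 = 7.7097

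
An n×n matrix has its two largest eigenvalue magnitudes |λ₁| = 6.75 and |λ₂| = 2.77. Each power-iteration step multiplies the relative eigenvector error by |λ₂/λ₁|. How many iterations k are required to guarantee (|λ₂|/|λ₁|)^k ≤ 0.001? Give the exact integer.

|λ₂/λ₁| = 2.77/6.75 = 0.41037
Need k ≥ ln(0.001) / ln(0.41037) = -6.9078 / -0.8907 ≈ 7.755
Smallest integer k satisfying the bound: 8

8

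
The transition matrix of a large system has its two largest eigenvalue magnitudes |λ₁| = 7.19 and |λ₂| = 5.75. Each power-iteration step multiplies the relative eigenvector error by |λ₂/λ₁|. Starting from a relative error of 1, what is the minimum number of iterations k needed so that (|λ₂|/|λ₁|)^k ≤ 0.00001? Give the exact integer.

52

|λ₂/λ₁| = 5.75/7.19 = 0.79972
Need k ≥ ln(0.00001) / ln(0.79972) = -11.5129 / -0.2235 ≈ 51.514
Smallest integer k satisfying the bound: 52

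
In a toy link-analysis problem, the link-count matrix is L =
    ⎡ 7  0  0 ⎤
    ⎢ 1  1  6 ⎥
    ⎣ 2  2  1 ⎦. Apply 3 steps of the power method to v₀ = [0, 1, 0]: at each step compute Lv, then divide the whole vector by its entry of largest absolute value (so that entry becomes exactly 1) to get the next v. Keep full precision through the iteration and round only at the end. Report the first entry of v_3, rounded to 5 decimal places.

0.00000

Lv0 = (0.000000, 1.000000, 2.000000); divide by 2.000000 → v1 = (0.000000, 0.500000, 1.000000)
Lv1 = (0.000000, 6.500000, 2.000000); divide by 6.500000 → v2 = (0.000000, 1.000000, 0.307692)
Lv2 = (0.000000, 2.846154, 2.307692); divide by 2.846154 → v3 = (0.000000, 1.000000, 0.810811)
Requested entry of v3: 0/37 = 0.00000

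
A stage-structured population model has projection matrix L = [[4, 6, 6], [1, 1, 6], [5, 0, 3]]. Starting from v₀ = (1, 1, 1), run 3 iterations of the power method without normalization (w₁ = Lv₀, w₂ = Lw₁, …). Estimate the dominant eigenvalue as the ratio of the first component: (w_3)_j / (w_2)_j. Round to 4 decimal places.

10.6000

w1 = Lv₀ = (4·1 + 6·1 + 6·1; 1·1 + 1·1 + 6·1; 5·1 + 0·1 + 3·1) = (16, 8, 8)
w2 = Lw1 = (4·16 + 6·8 + 6·8; 1·16 + 1·8 + 6·8; 5·16 + 0·8 + 3·8) = (160, 72, 104)
w3 = Lw2 = (1696, 856, 1112)
Ratio at component: 1696 / 160 = 10.6000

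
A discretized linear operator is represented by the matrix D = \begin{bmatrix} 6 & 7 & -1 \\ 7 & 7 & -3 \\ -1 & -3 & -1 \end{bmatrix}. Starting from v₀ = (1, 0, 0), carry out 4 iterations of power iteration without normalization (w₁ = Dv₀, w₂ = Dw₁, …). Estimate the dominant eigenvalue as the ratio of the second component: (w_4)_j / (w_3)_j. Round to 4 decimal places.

w1 = Dv₀ = (6·1 + 7·0 + (-1)·0; 7·1 + 7·0 + (-3)·0; (-1)·1 + (-3)·0 + (-1)·0) = (6, 7, -1)
w2 = Dw1 = (6·6 + 7·7 + (-1)·(-1); 7·6 + 7·7 + (-3)·(-1); (-1)·6 + (-3)·7 + (-1)·(-1)) = (86, 94, -26)
w3 = Dw2 = (1200, 1338, -342)
w4 = Dw3 = (16908, 18792, -4872)
Ratio at component: 18792 / 1338 = 14.0448

14.0448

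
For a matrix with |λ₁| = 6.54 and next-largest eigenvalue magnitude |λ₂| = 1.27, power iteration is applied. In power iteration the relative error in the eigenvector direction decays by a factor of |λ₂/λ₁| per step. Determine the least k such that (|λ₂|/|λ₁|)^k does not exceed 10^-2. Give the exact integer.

3

|λ₂/λ₁| = 1.27/6.54 = 0.19419
Need k ≥ ln(10^-2) / ln(0.19419) = -4.6052 / -1.6389 ≈ 2.810
Smallest integer k satisfying the bound: 3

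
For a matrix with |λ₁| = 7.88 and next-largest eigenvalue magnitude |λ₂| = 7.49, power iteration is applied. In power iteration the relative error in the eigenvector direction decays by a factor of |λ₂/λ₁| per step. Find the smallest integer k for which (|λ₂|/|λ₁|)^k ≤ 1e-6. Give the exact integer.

|λ₂/λ₁| = 7.49/7.88 = 0.95051
Need k ≥ ln(1e-6) / ln(0.95051) = -13.8155 / -0.0508 ≈ 272.178
Smallest integer k satisfying the bound: 273

273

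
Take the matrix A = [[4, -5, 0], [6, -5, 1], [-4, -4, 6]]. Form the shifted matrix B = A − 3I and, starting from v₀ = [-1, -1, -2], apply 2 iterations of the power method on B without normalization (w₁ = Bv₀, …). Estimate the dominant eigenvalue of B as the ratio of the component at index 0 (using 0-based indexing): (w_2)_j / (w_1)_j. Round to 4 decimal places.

B = A − 3I has rows (1, -5, 0); (6, -8, 1); (-4, -4, 3)
w1 = Bv₀ = (1·(-1) + (-5)·(-1) + 0·(-2); 6·(-1) + (-8)·(-1) + 1·(-2); (-4)·(-1) + (-4)·(-1) + 3·(-2)) = (4, 0, 2)
w2 = Bw1 = (1·4 + (-5)·0 + 0·2; 6·4 + (-8)·0 + 1·2; (-4)·4 + (-4)·0 + 3·2) = (4, 26, -10)
Ratio: 4/4 = 1.0000

μ ≈ 1.0000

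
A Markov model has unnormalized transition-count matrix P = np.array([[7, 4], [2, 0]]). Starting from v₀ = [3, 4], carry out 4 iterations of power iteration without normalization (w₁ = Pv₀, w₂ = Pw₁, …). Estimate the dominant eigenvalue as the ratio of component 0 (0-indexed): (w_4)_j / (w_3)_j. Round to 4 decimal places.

w1 = Pv₀ = (7·3 + 4·4; 2·3 + 0·4) = (37, 6)
w2 = Pw1 = (7·37 + 4·6; 2·37 + 0·6) = (283, 74)
w3 = Pw2 = (2277, 566)
w4 = Pw3 = (18203, 4554)
Ratio at component: 18203 / 2277 = 7.9943

7.9943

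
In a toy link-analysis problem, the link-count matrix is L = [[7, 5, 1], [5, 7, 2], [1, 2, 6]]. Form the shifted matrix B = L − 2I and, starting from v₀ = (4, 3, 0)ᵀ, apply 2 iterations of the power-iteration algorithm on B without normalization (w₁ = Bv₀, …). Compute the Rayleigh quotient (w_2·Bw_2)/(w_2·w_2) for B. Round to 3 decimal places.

B = L − 2I has rows (5, 5, 1); (5, 5, 2); (1, 2, 4)
w1 = Bv₀ = (5·4 + 5·3 + 1·0; 5·4 + 5·3 + 2·0; 1·4 + 2·3 + 4·0) = (35, 35, 10)
w2 = Bw1 = (5·35 + 5·35 + 1·10; 5·35 + 5·35 + 2·10; 1·35 + 2·35 + 4·10) = (360, 370, 145)
Bw2 = (3795, 3940, 1680)
w2·Bw2 = 3067600; w2·w2 = 287525; μ ≈ 3067600/287525 = 10.669

μ ≈ 10.669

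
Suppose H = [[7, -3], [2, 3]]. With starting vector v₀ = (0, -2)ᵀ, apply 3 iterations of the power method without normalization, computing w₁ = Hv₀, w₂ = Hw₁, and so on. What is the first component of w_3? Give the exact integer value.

438

w1 = Hv₀ = (6, -6)
w2 = Hw1 = (60, -6)
w3 = Hw2 = (438, 102)
The requested component of w3 is 438.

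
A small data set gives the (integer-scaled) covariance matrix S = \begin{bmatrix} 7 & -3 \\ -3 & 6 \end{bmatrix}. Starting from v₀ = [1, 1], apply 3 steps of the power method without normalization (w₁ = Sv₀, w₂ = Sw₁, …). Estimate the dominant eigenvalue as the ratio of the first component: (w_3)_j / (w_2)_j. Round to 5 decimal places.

λ ≈ 6.05263

w1 = Sv₀ = (4, 3)
w2 = Sw1 = (19, 6)
w3 = Sw2 = (115, -21)
Ratio at component: 115 / 19 = 6.05263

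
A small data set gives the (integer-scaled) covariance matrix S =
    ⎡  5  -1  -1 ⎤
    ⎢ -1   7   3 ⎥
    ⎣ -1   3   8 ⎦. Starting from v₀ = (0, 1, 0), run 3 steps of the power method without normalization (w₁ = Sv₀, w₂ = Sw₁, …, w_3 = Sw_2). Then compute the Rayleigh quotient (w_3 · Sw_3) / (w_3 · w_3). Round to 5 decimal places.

w1 = Sv₀ = (5·0 + (-1)·1 + (-1)·0; (-1)·0 + 7·1 + 3·0; (-1)·0 + 3·1 + 8·0) = (-1, 7, 3)
w2 = Sw1 = (5·(-1) + (-1)·7 + (-1)·3; (-1)·(-1) + 7·7 + 3·3; (-1)·(-1) + 3·7 + 8·3) = (-15, 59, 46)
w3 = Sw2 = (-180, 566, 560)
Sw3 = (-2026, 5822, 6358)
w3·Sw3 = (-180)·(-2026) + 566·5822 + 560·6358 = 7220412; w3·w3 = (-180)·(-180) + 566·566 + 560·560 = 666356
λ ≈ 7220412/666356 = 10.83567

10.83567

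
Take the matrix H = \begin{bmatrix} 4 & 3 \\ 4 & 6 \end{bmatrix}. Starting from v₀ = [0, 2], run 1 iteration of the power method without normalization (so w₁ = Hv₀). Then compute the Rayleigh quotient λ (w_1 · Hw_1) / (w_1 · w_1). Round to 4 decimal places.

λ ≈ 8.4000

w1 = Hv₀ = (4·0 + 3·2; 4·0 + 6·2) = (6, 12)
Hw1 = (60, 96)
w1·Hw1 = 6·60 + 12·96 = 1512; w1·w1 = 6·6 + 12·12 = 180
λ ≈ 1512/180 = 8.4000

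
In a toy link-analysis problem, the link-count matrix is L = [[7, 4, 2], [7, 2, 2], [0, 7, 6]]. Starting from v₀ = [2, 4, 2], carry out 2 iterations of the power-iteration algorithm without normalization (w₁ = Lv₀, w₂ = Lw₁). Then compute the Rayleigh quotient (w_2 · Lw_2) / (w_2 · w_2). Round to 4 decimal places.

w1 = Lv₀ = (7·2 + 4·4 + 2·2; 7·2 + 2·4 + 2·2; 0·2 + 7·4 + 6·2) = (34, 26, 40)
w2 = Lw1 = (7·34 + 4·26 + 2·40; 7·34 + 2·26 + 2·40; 0·34 + 7·26 + 6·40) = (422, 370, 422)
Lw2 = (5278, 4538, 5122)
w2·Lw2 = 422·5278 + 370·4538 + 422·5122 = 6067860; w2·w2 = 422·422 + 370·370 + 422·422 = 493068
λ ≈ 6067860/493068 = 12.3063

12.3063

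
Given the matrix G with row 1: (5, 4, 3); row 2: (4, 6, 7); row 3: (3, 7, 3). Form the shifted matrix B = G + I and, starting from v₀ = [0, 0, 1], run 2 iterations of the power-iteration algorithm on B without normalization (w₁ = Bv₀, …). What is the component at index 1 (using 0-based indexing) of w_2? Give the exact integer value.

89

B = G + I has rows (6, 4, 3); (4, 7, 7); (3, 7, 4)
w1 = Bv₀ = (3, 7, 4)
w2 = Bw1 = (58, 89, 74)
Requested component of w2: 89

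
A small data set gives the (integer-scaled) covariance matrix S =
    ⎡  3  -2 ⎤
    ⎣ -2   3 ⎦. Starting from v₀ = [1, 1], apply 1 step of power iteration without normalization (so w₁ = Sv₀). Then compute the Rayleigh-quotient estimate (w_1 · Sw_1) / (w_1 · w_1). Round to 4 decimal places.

λ ≈ 1.0000

w1 = Sv₀ = (3·1 + (-2)·1; (-2)·1 + 3·1) = (1, 1)
Sw1 = (1, 1)
w1·Sw1 = 1·1 + 1·1 = 2; w1·w1 = 1·1 + 1·1 = 2
λ ≈ 2/2 = 1.0000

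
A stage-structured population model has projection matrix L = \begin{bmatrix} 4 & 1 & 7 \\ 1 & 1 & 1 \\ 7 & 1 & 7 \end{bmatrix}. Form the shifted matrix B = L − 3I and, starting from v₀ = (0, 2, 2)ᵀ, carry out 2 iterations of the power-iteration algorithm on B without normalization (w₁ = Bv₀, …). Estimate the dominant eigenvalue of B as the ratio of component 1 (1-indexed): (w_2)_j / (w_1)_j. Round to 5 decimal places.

B = L − 3I has rows (1, 1, 7); (1, -2, 1); (7, 1, 4)
w1 = Bv₀ = (16, -2, 10)
w2 = Bw1 = (84, 30, 150)
Ratio: 84/16 = 5.25000

5.25000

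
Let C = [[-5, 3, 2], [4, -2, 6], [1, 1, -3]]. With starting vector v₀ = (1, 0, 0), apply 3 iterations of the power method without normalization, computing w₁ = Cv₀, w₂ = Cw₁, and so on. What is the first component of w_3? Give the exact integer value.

-269

w1 = Cv₀ = (-5, 4, 1)
w2 = Cw1 = (39, -22, -4)
w3 = Cw2 = (-269, 176, 29)
The requested component of w3 is -269.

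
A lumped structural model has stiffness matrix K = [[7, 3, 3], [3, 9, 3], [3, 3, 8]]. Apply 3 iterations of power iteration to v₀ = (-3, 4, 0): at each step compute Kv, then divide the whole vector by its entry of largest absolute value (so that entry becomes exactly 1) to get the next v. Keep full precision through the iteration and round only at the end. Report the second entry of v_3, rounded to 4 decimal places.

Kv0 = (-9.00000, 27.00000, 3.00000); divide by 27.00000 → v1 = (-0.33333, 1.00000, 0.11111)
Kv1 = (1.00000, 8.33333, 2.88889); divide by 8.33333 → v2 = (0.12000, 1.00000, 0.34667)
Kv2 = (4.88000, 10.40000, 6.13333); divide by 10.40000 → v3 = (0.46923, 1.00000, 0.58974)
Requested entry of v3: 2340/2340 = 1.0000

1.0000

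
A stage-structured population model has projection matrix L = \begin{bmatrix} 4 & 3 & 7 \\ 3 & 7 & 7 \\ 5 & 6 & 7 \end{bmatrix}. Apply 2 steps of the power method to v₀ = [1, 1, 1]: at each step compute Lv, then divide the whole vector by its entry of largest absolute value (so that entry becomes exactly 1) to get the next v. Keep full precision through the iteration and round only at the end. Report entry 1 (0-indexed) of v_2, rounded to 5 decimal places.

Lv0 = (14.000000, 17.000000, 18.000000); divide by 18.000000 → v1 = (0.777778, 0.944444, 1.000000)
Lv1 = (12.944444, 15.944444, 16.555556); divide by 16.555556 → v2 = (0.781879, 0.963087, 1.000000)
Requested entry of v2: 287/298 = 0.96309

0.96309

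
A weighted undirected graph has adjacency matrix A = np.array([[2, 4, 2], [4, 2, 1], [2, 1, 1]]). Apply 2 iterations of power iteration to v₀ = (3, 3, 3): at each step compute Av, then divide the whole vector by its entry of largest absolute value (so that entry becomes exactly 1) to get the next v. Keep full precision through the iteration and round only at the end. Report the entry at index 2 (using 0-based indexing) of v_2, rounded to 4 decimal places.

0.5192

Av0 = (24.00000, 21.00000, 12.00000); divide by 24.00000 → v1 = (1.00000, 0.87500, 0.50000)
Av1 = (6.50000, 6.25000, 3.37500); divide by 6.50000 → v2 = (1.00000, 0.96154, 0.51923)
Requested entry of v2: 81/156 = 0.5192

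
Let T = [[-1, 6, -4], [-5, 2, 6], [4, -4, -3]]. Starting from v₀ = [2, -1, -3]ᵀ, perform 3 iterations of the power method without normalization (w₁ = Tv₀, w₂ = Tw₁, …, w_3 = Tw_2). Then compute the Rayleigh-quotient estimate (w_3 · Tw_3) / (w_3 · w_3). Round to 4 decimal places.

w1 = Tv₀ = (4, -30, 21)
w2 = Tw1 = (-268, 46, 73)
w3 = Tw2 = (252, 1870, -1475)
Tw3 = (16868, -6370, -2047)
w3·Tw3 = 252·16868 + 1870·(-6370) + (-1475)·(-2047) = -4641839; w3·w3 = 252·252 + 1870·1870 + (-1475)·(-1475) = 5736029
λ ≈ -4641839/5736029 = -0.8092

-0.8092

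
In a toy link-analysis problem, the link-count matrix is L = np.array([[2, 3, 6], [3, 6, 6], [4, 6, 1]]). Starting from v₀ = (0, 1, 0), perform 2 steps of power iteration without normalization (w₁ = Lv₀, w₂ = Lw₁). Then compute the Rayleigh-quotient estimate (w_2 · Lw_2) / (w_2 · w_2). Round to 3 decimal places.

λ ≈ 12.505

w1 = Lv₀ = (3, 6, 6)
w2 = Lw1 = (60, 81, 54)
Lw2 = (687, 990, 780)
w2·Lw2 = 60·687 + 81·990 + 54·780 = 163530; w2·w2 = 60·60 + 81·81 + 54·54 = 13077
λ ≈ 163530/13077 = 12.505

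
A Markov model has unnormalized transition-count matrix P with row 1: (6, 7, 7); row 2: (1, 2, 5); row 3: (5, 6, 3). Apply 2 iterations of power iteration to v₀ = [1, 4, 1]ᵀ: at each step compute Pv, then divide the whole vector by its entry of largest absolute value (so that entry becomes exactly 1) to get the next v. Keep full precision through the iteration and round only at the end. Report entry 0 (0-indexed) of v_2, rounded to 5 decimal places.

1.00000

Pv0 = (41.000000, 14.000000, 32.000000); divide by 41.000000 → v1 = (1.000000, 0.341463, 0.780488)
Pv1 = (13.853659, 5.585366, 9.390244); divide by 13.853659 → v2 = (1.000000, 0.403169, 0.677817)
Requested entry of v2: 568/568 = 1.00000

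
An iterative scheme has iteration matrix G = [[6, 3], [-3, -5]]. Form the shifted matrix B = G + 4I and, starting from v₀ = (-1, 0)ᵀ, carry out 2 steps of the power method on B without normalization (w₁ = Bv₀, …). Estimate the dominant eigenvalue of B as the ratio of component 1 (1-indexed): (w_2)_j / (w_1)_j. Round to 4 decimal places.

9.1000

B = G + 4I has rows (10, 3); (-3, -1)
w1 = Bv₀ = (10·(-1) + 3·0; (-3)·(-1) + (-1)·0) = (-10, 3)
w2 = Bw1 = (10·(-10) + 3·3; (-3)·(-10) + (-1)·3) = (-91, 27)
Ratio: -91/-10 = 9.1000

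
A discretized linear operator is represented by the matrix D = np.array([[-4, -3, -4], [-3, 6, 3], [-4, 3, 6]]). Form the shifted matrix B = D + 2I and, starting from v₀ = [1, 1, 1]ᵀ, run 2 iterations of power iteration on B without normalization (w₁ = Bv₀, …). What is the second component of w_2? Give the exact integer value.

112

B = D + 2I has rows (-2, -3, -4); (-3, 8, 3); (-4, 3, 8)
w1 = Bv₀ = ((-2)·1 + (-3)·1 + (-4)·1; (-3)·1 + 8·1 + 3·1; (-4)·1 + 3·1 + 8·1) = (-9, 8, 7)
w2 = Bw1 = ((-2)·(-9) + (-3)·8 + (-4)·7; (-3)·(-9) + 8·8 + 3·7; (-4)·(-9) + 3·8 + 8·7) = (-34, 112, 116)
Requested component of w2: 112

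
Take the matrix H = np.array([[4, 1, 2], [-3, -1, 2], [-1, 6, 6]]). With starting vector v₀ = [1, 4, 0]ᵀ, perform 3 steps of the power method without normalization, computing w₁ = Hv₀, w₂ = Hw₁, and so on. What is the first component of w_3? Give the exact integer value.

w1 = Hv₀ = (4·1 + 1·4 + 2·0; (-3)·1 + (-1)·4 + 2·0; (-1)·1 + 6·4 + 6·0) = (8, -7, 23)
w2 = Hw1 = (4·8 + 1·(-7) + 2·23; (-3)·8 + (-1)·(-7) + 2·23; (-1)·8 + 6·(-7) + 6·23) = (71, 29, 88)
w3 = Hw2 = (489, -66, 631)
The requested component of w3 is 489.

489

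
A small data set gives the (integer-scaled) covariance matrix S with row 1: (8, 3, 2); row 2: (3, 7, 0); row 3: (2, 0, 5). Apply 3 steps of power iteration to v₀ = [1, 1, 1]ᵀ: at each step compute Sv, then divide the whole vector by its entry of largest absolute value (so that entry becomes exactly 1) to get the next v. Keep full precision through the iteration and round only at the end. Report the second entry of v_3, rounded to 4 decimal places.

0.7391

Sv0 = (13.00000, 10.00000, 7.00000); divide by 13.00000 → v1 = (1.00000, 0.76923, 0.53846)
Sv1 = (11.38462, 8.38462, 4.69231); divide by 11.38462 → v2 = (1.00000, 0.73649, 0.41216)
Sv2 = (11.03378, 8.15541, 4.06081); divide by 11.03378 → v3 = (1.00000, 0.73913, 0.36803)
Requested entry of v3: 1207/1633 = 0.7391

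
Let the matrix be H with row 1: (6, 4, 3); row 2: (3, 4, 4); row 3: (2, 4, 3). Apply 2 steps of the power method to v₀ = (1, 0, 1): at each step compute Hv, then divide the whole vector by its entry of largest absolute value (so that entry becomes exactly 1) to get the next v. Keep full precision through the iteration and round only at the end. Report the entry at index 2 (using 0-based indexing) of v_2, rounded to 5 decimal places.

0.62887

Hv0 = (9.000000, 7.000000, 5.000000); divide by 9.000000 → v1 = (1.000000, 0.777778, 0.555556)
Hv1 = (10.777778, 8.333333, 6.777778); divide by 10.777778 → v2 = (1.000000, 0.773196, 0.628866)
Requested entry of v2: 61/97 = 0.62887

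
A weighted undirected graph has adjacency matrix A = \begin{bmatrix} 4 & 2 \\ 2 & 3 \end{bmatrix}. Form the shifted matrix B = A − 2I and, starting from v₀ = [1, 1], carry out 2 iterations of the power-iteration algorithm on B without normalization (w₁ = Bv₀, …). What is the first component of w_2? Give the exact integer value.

14

B = A − 2I has rows (2, 2); (2, 1)
w1 = Bv₀ = (4, 3)
w2 = Bw1 = (14, 11)
Requested component of w2: 14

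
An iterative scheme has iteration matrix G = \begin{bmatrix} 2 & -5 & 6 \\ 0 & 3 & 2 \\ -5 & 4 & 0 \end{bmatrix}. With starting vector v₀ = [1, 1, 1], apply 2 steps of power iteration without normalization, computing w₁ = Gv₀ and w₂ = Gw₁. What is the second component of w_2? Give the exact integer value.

13

w1 = Gv₀ = (2·1 + (-5)·1 + 6·1; 0·1 + 3·1 + 2·1; (-5)·1 + 4·1 + 0·1) = (3, 5, -1)
w2 = Gw1 = (2·3 + (-5)·5 + 6·(-1); 0·3 + 3·5 + 2·(-1); (-5)·3 + 4·5 + 0·(-1)) = (-25, 13, 5)
The requested component of w2 is 13.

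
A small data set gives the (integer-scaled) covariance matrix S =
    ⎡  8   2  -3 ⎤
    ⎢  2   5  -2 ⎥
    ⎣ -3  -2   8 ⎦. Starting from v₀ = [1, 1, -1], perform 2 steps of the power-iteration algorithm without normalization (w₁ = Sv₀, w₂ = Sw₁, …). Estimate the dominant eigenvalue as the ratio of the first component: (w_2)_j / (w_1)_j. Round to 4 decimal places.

12.3846

w1 = Sv₀ = (13, 9, -13)
w2 = Sw1 = (161, 97, -161)
Ratio at component: 161 / 13 = 12.3846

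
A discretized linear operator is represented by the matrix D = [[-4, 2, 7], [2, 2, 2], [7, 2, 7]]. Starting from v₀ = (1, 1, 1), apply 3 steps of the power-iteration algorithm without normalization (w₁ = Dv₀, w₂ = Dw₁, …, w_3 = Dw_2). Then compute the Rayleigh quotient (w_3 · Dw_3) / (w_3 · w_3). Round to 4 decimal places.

w1 = Dv₀ = ((-4)·1 + 2·1 + 7·1; 2·1 + 2·1 + 2·1; 7·1 + 2·1 + 7·1) = (5, 6, 16)
w2 = Dw1 = ((-4)·5 + 2·6 + 7·16; 2·5 + 2·6 + 2·16; 7·5 + 2·6 + 7·16) = (104, 54, 159)
w3 = Dw2 = (805, 634, 1949)
Dw3 = (11691, 6776, 20546)
w3·Dw3 = 805·11691 + 634·6776 + 1949·20546 = 53751393; w3·w3 = 805·805 + 634·634 + 1949·1949 = 4848582
λ ≈ 53751393/4848582 = 11.0860

λ ≈ 11.0860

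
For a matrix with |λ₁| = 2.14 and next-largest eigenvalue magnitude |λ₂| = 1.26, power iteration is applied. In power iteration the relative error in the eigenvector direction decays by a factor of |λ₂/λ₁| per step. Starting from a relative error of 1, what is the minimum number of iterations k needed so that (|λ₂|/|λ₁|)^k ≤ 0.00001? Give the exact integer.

|λ₂/λ₁| = 1.26/2.14 = 0.58879
Need k ≥ ln(0.00001) / ln(0.58879) = -11.5129 / -0.5297 ≈ 21.735
Smallest integer k satisfying the bound: 22

22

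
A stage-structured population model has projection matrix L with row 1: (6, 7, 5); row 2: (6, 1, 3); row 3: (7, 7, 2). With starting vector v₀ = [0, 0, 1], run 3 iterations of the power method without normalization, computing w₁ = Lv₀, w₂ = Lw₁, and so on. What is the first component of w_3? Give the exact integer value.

w1 = Lv₀ = (5, 3, 2)
w2 = Lw1 = (61, 39, 60)
w3 = Lw2 = (939, 585, 820)
The requested component of w3 is 939.

939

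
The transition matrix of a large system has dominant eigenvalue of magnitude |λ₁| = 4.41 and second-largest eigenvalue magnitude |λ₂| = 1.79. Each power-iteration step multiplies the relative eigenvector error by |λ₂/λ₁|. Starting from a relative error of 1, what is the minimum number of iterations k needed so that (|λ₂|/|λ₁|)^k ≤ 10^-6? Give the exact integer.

|λ₂/λ₁| = 1.79/4.41 = 0.40590
Need k ≥ ln(10^-6) / ln(0.40590) = -13.8155 / -0.9017 ≈ 15.322
Smallest integer k satisfying the bound: 16

16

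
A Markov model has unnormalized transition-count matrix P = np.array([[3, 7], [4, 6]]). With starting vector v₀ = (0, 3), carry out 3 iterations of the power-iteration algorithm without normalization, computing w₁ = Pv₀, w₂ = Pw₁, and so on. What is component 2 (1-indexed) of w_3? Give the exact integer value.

1908

w1 = Pv₀ = (21, 18)
w2 = Pw1 = (189, 192)
w3 = Pw2 = (1911, 1908)
The requested component of w3 is 1908.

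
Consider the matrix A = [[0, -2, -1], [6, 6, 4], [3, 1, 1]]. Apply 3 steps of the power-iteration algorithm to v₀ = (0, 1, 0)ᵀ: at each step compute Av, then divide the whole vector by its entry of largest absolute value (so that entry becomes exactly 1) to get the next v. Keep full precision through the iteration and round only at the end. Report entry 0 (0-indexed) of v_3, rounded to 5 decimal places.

-0.60638

Av0 = (-2.000000, 6.000000, 1.000000); divide by 6.000000 → v1 = (-0.333333, 1.000000, 0.166667)
Av1 = (-2.166667, 4.666667, 0.166667); divide by 4.666667 → v2 = (-0.464286, 1.000000, 0.035714)
Av2 = (-2.035714, 3.357143, -0.357143); divide by 3.357143 → v3 = (-0.606383, 1.000000, -0.106383)
Requested entry of v3: -57/94 = -0.60638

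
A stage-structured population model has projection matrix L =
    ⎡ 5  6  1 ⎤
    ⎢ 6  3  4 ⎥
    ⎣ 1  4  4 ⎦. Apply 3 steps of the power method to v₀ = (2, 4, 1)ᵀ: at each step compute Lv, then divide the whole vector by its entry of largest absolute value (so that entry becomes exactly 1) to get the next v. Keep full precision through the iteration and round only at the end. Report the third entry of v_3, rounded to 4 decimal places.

Lv0 = (35.00000, 28.00000, 22.00000); divide by 35.00000 → v1 = (1.00000, 0.80000, 0.62857)
Lv1 = (10.42857, 10.91429, 6.71429); divide by 10.91429 → v2 = (0.95550, 1.00000, 0.61518)
Lv2 = (11.39267, 11.19372, 7.41623); divide by 11.39267 → v3 = (1.00000, 0.98254, 0.65097)
Requested entry of v3: 2833/4352 = 0.6510

0.6510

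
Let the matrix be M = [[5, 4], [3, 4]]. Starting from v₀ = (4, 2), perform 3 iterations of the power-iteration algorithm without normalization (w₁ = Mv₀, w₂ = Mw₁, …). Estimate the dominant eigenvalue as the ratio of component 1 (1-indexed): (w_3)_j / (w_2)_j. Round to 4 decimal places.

w1 = Mv₀ = (5·4 + 4·2; 3·4 + 4·2) = (28, 20)
w2 = Mw1 = (5·28 + 4·20; 3·28 + 4·20) = (220, 164)
w3 = Mw2 = (1756, 1316)
Ratio at component: 1756 / 220 = 7.9818

7.9818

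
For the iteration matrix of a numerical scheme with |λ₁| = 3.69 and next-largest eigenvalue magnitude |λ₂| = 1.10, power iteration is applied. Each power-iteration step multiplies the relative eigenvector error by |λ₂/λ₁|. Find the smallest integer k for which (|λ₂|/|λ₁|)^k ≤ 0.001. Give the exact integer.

6

|λ₂/λ₁| = 1.10/3.69 = 0.29810
Need k ≥ ln(0.001) / ln(0.29810) = -6.9078 / -1.2103 ≈ 5.707
Smallest integer k satisfying the bound: 6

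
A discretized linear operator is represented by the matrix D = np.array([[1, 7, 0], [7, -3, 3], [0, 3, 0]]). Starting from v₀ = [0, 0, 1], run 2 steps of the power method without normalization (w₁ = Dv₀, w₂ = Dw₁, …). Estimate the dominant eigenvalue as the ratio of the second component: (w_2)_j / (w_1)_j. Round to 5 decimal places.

w1 = Dv₀ = (0, 3, 0)
w2 = Dw1 = (21, -9, 9)
Ratio at component: -9 / 3 = -3.00000

λ ≈ -3.00000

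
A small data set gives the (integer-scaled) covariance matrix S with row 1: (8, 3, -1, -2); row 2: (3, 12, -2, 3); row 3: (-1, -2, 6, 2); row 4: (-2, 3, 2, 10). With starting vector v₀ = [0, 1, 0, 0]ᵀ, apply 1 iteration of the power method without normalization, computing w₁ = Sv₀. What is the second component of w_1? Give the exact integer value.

12

w1 = Sv₀ = (8·0 + 3·1 + (-1)·0 + (-2)·0; 3·0 + 12·1 + (-2)·0 + 3·0; (-1)·0 + (-2)·1 + 6·0 + 2·0; (-2)·0 + 3·1 + 2·0 + 10·0) = (3, 12, -2, 3)
The requested component of w1 is 12.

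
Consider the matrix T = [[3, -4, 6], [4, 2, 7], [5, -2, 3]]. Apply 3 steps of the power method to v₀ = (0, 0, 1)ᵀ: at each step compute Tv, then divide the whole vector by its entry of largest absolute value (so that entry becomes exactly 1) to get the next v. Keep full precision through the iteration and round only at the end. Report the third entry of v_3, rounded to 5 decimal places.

Tv0 = (6.000000, 7.000000, 3.000000); divide by 7.000000 → v1 = (0.857143, 1.000000, 0.428571)
Tv1 = (1.142857, 8.428571, 3.571429); divide by 8.428571 → v2 = (0.135593, 1.000000, 0.423729)
Tv2 = (-1.050847, 5.508475, -0.050847); divide by 5.508475 → v3 = (-0.190769, 1.000000, -0.009231)
Requested entry of v3: -3/325 = -0.00923

-0.00923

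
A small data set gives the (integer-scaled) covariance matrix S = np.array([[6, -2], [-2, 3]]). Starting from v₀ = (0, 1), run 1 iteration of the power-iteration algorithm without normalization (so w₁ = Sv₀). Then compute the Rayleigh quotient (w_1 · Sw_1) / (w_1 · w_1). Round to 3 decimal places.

w1 = Sv₀ = (6·0 + (-2)·1; (-2)·0 + 3·1) = (-2, 3)
Sw1 = (-18, 13)
w1·Sw1 = (-2)·(-18) + 3·13 = 75; w1·w1 = (-2)·(-2) + 3·3 = 13
λ ≈ 75/13 = 5.769

λ ≈ 5.769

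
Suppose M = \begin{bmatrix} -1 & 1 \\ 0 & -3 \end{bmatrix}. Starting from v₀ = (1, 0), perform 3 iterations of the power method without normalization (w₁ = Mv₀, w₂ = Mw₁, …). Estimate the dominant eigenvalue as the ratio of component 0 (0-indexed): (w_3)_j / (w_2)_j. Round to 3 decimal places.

λ ≈ -1.000

w1 = Mv₀ = (-1, 0)
w2 = Mw1 = (1, 0)
w3 = Mw2 = (-1, 0)
Ratio at component: -1 / 1 = -1.000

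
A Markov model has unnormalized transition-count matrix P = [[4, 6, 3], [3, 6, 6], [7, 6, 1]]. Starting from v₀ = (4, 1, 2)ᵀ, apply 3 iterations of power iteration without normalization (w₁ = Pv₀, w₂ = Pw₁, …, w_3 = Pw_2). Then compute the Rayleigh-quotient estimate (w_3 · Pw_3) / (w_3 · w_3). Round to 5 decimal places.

w1 = Pv₀ = (28, 30, 36)
w2 = Pw1 = (400, 480, 412)
w3 = Pw2 = (5716, 6552, 6092)
Pw3 = (80452, 93012, 85416)
w3·Pw3 = 5716·80452 + 6552·93012 + 6092·85416 = 1589632528; w3·w3 = 5716·5716 + 6552·6552 + 6092·6092 = 112713824
λ ≈ 1589632528/112713824 = 14.10326

14.10326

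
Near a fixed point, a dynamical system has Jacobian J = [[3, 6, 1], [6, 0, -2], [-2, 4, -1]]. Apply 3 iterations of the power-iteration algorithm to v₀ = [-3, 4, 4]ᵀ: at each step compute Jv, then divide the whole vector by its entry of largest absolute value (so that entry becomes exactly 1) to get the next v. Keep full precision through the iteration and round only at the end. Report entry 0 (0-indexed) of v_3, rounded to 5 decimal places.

0.10252

Jv0 = (19.000000, -26.000000, 18.000000); divide by -26.000000 → v1 = (-0.730769, 1.000000, -0.692308)
Jv1 = (3.115385, -3.000000, 6.153846); divide by 6.153846 → v2 = (0.506250, -0.487500, 1.000000)
Jv2 = (-0.406250, 1.037500, -3.962500); divide by -3.962500 → v3 = (0.102524, -0.261830, 1.000000)
Requested entry of v3: 65/634 = 0.10252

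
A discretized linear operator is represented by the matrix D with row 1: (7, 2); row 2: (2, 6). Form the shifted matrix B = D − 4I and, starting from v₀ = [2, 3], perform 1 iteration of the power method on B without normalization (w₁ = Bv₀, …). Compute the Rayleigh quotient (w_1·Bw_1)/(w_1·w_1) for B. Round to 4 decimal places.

μ ≈ 4.5574

B = D − 4I has rows (3, 2); (2, 2)
w1 = Bv₀ = (3·2 + 2·3; 2·2 + 2·3) = (12, 10)
Bw1 = (56, 44)
w1·Bw1 = 1112; w1·w1 = 244; μ ≈ 1112/244 = 4.5574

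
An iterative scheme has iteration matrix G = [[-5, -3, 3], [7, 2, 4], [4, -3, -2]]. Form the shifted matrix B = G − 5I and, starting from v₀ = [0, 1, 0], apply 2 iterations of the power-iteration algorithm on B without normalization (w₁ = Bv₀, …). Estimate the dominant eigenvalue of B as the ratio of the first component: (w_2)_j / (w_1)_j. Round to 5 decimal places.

-10.00000

B = G − 5I has rows (-10, -3, 3); (7, -3, 4); (4, -3, -7)
w1 = Bv₀ = ((-10)·0 + (-3)·1 + 3·0; 7·0 + (-3)·1 + 4·0; 4·0 + (-3)·1 + (-7)·0) = (-3, -3, -3)
w2 = Bw1 = ((-10)·(-3) + (-3)·(-3) + 3·(-3); 7·(-3) + (-3)·(-3) + 4·(-3); 4·(-3) + (-3)·(-3) + (-7)·(-3)) = (30, -24, 18)
Ratio: 30/-3 = -10.00000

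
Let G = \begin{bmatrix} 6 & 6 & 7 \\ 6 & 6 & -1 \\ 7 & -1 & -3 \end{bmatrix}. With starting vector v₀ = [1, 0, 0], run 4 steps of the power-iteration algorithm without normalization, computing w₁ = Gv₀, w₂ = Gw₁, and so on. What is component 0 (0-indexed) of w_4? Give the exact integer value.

19091

w1 = Gv₀ = (6·1 + 6·0 + 7·0; 6·1 + 6·0 + (-1)·0; 7·1 + (-1)·0 + (-3)·0) = (6, 6, 7)
w2 = Gw1 = (6·6 + 6·6 + 7·7; 6·6 + 6·6 + (-1)·7; 7·6 + (-1)·6 + (-3)·7) = (121, 65, 15)
w3 = Gw2 = (1221, 1101, 737)
w4 = Gw3 = (19091, 13195, 5235)
The requested component of w4 is 19091.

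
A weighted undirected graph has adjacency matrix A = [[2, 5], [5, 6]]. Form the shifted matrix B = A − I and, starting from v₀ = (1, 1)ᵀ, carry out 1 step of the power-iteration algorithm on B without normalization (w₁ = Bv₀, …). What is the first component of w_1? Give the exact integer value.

B = A − I has rows (1, 5); (5, 5)
w1 = Bv₀ = (6, 10)
Requested component of w1: 6

6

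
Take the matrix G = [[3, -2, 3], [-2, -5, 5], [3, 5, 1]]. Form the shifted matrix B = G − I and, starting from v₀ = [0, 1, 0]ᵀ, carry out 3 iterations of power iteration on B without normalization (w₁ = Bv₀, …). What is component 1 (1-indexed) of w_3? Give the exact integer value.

-192

B = G − I has rows (2, -2, 3); (-2, -6, 5); (3, 5, 0)
w1 = Bv₀ = (2·0 + (-2)·1 + 3·0; (-2)·0 + (-6)·1 + 5·0; 3·0 + 5·1 + 0·0) = (-2, -6, 5)
w2 = Bw1 = (2·(-2) + (-2)·(-6) + 3·5; (-2)·(-2) + (-6)·(-6) + 5·5; 3·(-2) + 5·(-6) + 0·5) = (23, 65, -36)
w3 = Bw2 = (-192, -616, 394)
Requested component of w3: -192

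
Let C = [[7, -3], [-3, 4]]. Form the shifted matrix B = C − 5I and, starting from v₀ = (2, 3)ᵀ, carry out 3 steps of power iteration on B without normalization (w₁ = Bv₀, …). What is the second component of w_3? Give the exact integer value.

B = C − 5I has rows (2, -3); (-3, -1)
w1 = Bv₀ = (2·2 + (-3)·3; (-3)·2 + (-1)·3) = (-5, -9)
w2 = Bw1 = (2·(-5) + (-3)·(-9); (-3)·(-5) + (-1)·(-9)) = (17, 24)
w3 = Bw2 = (-38, -75)
Requested component of w3: -75

-75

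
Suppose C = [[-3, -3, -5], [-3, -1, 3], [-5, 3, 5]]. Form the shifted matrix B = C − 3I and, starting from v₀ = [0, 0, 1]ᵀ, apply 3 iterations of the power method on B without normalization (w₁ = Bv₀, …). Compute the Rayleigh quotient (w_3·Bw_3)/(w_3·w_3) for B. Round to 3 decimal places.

μ ≈ -3.066

B = C − 3I has rows (-6, -3, -5); (-3, -4, 3); (-5, 3, 2)
w1 = Bv₀ = ((-6)·0 + (-3)·0 + (-5)·1; (-3)·0 + (-4)·0 + 3·1; (-5)·0 + 3·0 + 2·1) = (-5, 3, 2)
w2 = Bw1 = ((-6)·(-5) + (-3)·3 + (-5)·2; (-3)·(-5) + (-4)·3 + 3·2; (-5)·(-5) + 3·3 + 2·2) = (11, 9, 38)
w3 = Bw2 = (-283, 45, 48)
Bw3 = (1323, 813, 1646)
w3·Bw3 = -258816; w3·w3 = 84418; μ ≈ -258816/84418 = -3.066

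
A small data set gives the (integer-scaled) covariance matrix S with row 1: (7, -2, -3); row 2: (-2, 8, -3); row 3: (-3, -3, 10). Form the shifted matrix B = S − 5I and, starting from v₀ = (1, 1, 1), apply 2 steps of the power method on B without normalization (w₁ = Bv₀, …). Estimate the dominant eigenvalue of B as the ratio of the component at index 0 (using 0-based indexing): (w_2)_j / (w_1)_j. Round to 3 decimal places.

B = S − 5I has rows (2, -2, -3); (-2, 3, -3); (-3, -3, 5)
w1 = Bv₀ = (2·1 + (-2)·1 + (-3)·1; (-2)·1 + 3·1 + (-3)·1; (-3)·1 + (-3)·1 + 5·1) = (-3, -2, -1)
w2 = Bw1 = (2·(-3) + (-2)·(-2) + (-3)·(-1); (-2)·(-3) + 3·(-2) + (-3)·(-1); (-3)·(-3) + (-3)·(-2) + 5·(-1)) = (1, 3, 10)
Ratio: 1/-3 = -0.333

-0.333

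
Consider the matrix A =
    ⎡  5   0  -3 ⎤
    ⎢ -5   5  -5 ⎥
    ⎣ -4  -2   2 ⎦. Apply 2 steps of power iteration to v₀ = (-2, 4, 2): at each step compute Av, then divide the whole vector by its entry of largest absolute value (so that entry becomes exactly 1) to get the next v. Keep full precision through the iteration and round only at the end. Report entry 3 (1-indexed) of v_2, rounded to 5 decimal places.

Av0 = (-16.000000, 20.000000, 4.000000); divide by 20.000000 → v1 = (-0.800000, 1.000000, 0.200000)
Av1 = (-4.600000, 8.000000, 1.600000); divide by 8.000000 → v2 = (-0.575000, 1.000000, 0.200000)
Requested entry of v2: 32/160 = 0.20000

0.20000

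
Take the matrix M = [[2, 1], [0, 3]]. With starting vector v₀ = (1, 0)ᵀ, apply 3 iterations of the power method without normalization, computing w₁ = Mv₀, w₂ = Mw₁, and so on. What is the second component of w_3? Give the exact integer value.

0

w1 = Mv₀ = (2·1 + 1·0; 0·1 + 3·0) = (2, 0)
w2 = Mw1 = (2·2 + 1·0; 0·2 + 3·0) = (4, 0)
w3 = Mw2 = (8, 0)
The requested component of w3 is 0.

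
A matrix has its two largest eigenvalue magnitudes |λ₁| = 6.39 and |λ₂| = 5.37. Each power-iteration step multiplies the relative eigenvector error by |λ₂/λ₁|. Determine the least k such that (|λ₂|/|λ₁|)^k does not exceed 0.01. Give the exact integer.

27

|λ₂/λ₁| = 5.37/6.39 = 0.84038
Need k ≥ ln(0.01) / ln(0.84038) = -4.6052 / -0.1739 ≈ 26.481
Smallest integer k satisfying the bound: 27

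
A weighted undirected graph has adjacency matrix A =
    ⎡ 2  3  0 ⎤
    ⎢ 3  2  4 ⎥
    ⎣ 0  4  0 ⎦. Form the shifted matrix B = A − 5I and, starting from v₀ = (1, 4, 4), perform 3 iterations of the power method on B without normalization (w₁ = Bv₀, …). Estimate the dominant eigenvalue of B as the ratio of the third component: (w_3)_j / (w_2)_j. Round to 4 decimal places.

B = A − 5I has rows (-3, 3, 0); (3, -3, 4); (0, 4, -5)
w1 = Bv₀ = ((-3)·1 + 3·4 + 0·4; 3·1 + (-3)·4 + 4·4; 0·1 + 4·4 + (-5)·4) = (9, 7, -4)
w2 = Bw1 = ((-3)·9 + 3·7 + 0·(-4); 3·9 + (-3)·7 + 4·(-4); 0·9 + 4·7 + (-5)·(-4)) = (-6, -10, 48)
w3 = Bw2 = (-12, 204, -280)
Ratio: -280/48 = -5.8333

μ ≈ -5.8333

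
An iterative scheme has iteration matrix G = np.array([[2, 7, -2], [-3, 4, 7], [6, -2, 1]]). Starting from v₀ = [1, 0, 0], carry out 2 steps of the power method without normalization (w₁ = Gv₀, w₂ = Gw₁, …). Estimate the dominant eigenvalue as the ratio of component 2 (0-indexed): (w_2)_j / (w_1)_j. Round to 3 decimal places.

λ ≈ 4.000

w1 = Gv₀ = (2·1 + 7·0 + (-2)·0; (-3)·1 + 4·0 + 7·0; 6·1 + (-2)·0 + 1·0) = (2, -3, 6)
w2 = Gw1 = (2·2 + 7·(-3) + (-2)·6; (-3)·2 + 4·(-3) + 7·6; 6·2 + (-2)·(-3) + 1·6) = (-29, 24, 24)
Ratio at component: 24 / 6 = 4.000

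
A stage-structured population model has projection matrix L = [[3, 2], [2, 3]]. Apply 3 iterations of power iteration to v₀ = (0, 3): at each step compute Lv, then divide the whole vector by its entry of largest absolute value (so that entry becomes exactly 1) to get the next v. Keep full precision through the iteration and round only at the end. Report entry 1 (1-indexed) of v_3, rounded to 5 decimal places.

Lv0 = (6.000000, 9.000000); divide by 9.000000 → v1 = (0.666667, 1.000000)
Lv1 = (4.000000, 4.333333); divide by 4.333333 → v2 = (0.923077, 1.000000)
Lv2 = (4.769231, 4.846154); divide by 4.846154 → v3 = (0.984127, 1.000000)
Requested entry of v3: 186/189 = 0.98413

0.98413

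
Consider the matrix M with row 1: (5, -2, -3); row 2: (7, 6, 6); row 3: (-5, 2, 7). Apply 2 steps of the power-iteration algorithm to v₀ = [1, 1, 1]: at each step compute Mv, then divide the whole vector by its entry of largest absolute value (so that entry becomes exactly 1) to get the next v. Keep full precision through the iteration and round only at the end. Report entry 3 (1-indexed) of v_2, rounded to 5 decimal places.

0.47826

Mv0 = (0.000000, 19.000000, 4.000000); divide by 19.000000 → v1 = (0.000000, 1.000000, 0.210526)
Mv1 = (-2.631579, 7.263158, 3.473684); divide by 7.263158 → v2 = (-0.362319, 1.000000, 0.478261)
Requested entry of v2: 66/138 = 0.47826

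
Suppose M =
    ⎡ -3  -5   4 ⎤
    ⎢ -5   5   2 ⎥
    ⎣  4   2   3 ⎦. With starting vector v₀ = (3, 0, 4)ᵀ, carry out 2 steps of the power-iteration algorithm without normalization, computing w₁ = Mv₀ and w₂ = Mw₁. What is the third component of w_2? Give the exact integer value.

86

w1 = Mv₀ = (7, -7, 24)
w2 = Mw1 = (110, -22, 86)
The requested component of w2 is 86.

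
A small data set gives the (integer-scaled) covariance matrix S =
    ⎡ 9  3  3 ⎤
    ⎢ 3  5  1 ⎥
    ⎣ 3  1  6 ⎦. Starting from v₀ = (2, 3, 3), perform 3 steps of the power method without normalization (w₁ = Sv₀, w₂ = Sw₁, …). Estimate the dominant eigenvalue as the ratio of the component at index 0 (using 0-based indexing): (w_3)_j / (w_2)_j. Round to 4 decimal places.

w1 = Sv₀ = (9·2 + 3·3 + 3·3; 3·2 + 5·3 + 1·3; 3·2 + 1·3 + 6·3) = (36, 24, 27)
w2 = Sw1 = (9·36 + 3·24 + 3·27; 3·36 + 5·24 + 1·27; 3·36 + 1·24 + 6·27) = (477, 255, 294)
w3 = Sw2 = (5940, 3000, 3450)
Ratio at component: 5940 / 477 = 12.4528

12.4528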